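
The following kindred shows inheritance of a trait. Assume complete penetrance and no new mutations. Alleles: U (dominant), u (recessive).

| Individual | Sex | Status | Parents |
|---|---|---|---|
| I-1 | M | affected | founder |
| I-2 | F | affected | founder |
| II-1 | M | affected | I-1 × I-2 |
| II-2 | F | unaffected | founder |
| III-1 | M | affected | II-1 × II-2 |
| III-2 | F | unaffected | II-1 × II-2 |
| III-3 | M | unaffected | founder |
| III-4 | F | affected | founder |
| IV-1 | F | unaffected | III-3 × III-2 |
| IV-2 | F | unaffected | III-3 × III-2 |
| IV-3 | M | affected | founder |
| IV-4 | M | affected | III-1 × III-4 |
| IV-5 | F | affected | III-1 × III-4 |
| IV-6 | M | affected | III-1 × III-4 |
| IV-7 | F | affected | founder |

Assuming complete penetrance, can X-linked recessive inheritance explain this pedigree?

A consistent assignment under X-linked recessive exists: I-1 X^u Y, I-2 X^u X^u, II-1 X^u Y, II-2 X^U X^u, III-1 X^u Y, III-2 X^U X^u, III-3 X^U Y, III-4 X^u X^u, IV-1 X^U X^U, IV-2 X^U X^U, IV-3 X^u Y, IV-4 X^u Y, IV-5 X^u X^u, IV-6 X^u Y, IV-7 X^u X^u.
In this assignment every recorded phenotype matches its genotype and every non-founder's genotype is obtainable from its parents' genotypes, so the pedigree is consistent.

Yes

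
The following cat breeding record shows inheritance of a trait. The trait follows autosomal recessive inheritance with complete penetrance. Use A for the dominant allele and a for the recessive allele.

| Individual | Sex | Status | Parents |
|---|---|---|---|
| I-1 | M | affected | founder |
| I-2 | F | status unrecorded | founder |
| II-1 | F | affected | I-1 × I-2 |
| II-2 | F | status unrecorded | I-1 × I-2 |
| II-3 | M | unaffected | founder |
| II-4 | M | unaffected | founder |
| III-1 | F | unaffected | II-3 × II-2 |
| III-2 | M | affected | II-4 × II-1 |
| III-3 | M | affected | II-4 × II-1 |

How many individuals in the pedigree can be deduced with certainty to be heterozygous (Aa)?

1

Obligate heterozygotes: II-4 is unaffected so carries A and passed a to III-2 (aa), so II-4 is Aa.
Every other individual is either homozygous by phenotype or has at least one consistent homozygous assignment, so the count is 1.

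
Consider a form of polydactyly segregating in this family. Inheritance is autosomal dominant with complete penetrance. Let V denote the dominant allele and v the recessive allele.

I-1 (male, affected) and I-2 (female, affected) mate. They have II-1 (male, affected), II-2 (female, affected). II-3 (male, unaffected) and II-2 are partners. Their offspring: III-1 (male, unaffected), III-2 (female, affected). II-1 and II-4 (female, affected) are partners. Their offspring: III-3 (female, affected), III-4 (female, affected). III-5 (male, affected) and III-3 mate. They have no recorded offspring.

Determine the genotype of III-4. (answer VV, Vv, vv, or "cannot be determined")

cannot be determined

III-4's phenotype allows VV or Vv, and no parent or child forces a single allele at both positions; consistent genotype assignments exist with III-4 as VV or Vv.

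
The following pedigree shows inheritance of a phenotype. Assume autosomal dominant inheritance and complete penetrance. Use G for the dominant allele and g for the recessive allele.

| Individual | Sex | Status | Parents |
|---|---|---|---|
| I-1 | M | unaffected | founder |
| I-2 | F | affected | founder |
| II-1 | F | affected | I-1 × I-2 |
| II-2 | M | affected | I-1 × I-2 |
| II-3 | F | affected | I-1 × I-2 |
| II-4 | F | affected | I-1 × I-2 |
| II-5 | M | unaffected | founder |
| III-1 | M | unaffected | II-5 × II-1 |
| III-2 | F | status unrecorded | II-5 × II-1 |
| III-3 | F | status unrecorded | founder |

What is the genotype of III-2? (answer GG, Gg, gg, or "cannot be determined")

III-2's phenotype is unrecorded, and no parent or child forces a single allele at both positions; consistent genotype assignments exist with III-2 as Gg or gg.

cannot be determined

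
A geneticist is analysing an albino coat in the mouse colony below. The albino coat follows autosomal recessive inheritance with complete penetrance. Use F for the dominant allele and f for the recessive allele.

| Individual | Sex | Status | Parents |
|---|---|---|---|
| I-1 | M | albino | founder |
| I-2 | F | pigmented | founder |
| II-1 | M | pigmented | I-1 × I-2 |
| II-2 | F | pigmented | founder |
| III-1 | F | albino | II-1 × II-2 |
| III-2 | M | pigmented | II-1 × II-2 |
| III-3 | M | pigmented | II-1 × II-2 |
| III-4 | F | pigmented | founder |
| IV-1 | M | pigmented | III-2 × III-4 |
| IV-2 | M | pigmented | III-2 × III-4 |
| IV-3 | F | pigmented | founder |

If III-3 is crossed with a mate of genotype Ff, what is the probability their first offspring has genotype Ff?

II-1 is pigmented so carries F and received f from I-1 (ff), so II-1 is Ff.
II-2 is pigmented so carries F and passed f to III-1 (ff), so II-2 is Ff.
III-3 is a pigmented offspring of II-1 (Ff) × II-2 (Ff), whose cross gives 1/4 FF : 1/2 Ff : 1/4 ff; conditioning on being pigmented, III-3 is FF with probability 1/3, Ff with probability 2/3.
Summing over parental genotype combinations, P(offspring has genotype Ff) = 1/3·1/2 + 2/3·1/2 = 1/2.

1/2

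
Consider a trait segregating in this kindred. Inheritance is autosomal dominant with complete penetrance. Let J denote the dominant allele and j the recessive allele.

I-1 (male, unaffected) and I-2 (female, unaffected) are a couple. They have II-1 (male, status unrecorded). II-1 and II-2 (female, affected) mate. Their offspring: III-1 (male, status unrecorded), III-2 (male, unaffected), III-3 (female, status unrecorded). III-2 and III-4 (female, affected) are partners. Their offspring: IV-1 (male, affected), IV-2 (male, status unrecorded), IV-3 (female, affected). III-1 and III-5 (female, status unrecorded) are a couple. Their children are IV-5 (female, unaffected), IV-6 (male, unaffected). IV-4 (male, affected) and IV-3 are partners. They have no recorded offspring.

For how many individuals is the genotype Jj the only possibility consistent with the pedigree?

3

Obligate heterozygotes: II-2 is affected so carries J and passed j to III-2 (jj), so II-2 is Jj; IV-1 is affected so carries J and received j from III-2 (jj), so IV-1 is Jj; IV-3 is affected so carries J and received j from III-2 (jj), so IV-3 is Jj.
Every other individual is either homozygous by phenotype or has at least one consistent homozygous assignment, so the count is 3.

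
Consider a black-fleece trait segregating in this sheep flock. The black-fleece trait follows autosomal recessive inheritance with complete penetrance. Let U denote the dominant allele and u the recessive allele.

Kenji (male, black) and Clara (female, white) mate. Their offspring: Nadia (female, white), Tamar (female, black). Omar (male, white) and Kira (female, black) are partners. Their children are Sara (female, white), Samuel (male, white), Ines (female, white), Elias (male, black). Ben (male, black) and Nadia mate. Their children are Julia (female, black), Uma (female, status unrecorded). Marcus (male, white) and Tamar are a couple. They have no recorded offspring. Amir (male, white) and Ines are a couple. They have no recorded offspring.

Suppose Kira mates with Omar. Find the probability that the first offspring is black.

1/2

Kira is black, so Kira is uu.
Omar is white so carries U and passed u to Elias (uu), so Omar is Uu.
The cross gives 1/2 Uu : 1/2 uu, so P(offspring is black) = 1/2.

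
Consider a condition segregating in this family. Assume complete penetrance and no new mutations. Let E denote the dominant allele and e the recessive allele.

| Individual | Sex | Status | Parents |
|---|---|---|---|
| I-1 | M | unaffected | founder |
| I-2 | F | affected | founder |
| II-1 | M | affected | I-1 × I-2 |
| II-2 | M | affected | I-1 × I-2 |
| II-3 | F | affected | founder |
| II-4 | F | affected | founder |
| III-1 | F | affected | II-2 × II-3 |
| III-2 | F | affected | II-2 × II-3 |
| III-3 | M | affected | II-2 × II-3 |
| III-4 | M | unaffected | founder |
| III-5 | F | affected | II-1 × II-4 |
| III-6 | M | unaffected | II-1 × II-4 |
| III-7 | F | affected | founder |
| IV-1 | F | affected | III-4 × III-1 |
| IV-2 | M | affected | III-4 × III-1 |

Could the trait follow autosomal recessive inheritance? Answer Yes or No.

No

Under autosomal recessive, III-6 (unaffected, male) cannot arise from II-1 (affected) × II-4 (affected).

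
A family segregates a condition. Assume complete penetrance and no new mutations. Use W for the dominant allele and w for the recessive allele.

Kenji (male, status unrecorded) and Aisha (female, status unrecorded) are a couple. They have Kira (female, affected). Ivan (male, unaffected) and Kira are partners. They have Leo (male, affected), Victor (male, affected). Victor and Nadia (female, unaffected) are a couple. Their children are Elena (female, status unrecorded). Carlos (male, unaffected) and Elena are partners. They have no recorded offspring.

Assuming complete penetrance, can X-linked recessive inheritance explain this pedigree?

A consistent assignment under X-linked recessive exists: Kenji X^w Y, Aisha X^W X^w, Kira X^w X^w, Ivan X^W Y, Leo X^w Y, Victor X^w Y, Nadia X^W X^W, Elena X^W X^w, Carlos X^W Y.
In this assignment every recorded phenotype matches its genotype and every non-founder's genotype is obtainable from its parents' genotypes, so the pedigree is consistent.

Yes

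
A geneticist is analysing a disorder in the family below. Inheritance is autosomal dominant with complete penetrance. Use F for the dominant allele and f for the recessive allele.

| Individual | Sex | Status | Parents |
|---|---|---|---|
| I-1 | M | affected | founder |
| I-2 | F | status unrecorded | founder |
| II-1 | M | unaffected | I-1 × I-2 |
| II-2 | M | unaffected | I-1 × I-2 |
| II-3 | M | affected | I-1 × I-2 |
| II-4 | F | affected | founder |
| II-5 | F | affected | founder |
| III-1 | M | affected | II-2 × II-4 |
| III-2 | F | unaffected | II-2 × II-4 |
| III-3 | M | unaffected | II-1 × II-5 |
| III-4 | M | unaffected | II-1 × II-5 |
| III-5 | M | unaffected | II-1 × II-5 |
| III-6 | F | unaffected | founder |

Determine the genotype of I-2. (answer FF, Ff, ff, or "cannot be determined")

I-2's phenotype is unrecorded, and no parent or child forces a single allele at both positions; consistent genotype assignments exist with I-2 as Ff or ff.

cannot be determined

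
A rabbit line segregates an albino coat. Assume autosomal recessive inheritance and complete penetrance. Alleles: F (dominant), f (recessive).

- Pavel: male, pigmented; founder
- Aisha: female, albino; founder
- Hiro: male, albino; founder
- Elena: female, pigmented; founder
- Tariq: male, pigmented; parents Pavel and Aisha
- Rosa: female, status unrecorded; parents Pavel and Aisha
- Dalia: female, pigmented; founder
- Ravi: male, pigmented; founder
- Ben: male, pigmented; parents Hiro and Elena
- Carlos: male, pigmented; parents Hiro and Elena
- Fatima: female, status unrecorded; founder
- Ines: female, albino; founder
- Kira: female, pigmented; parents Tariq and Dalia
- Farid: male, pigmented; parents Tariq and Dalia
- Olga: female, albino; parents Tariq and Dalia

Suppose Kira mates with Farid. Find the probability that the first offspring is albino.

1/9

Tariq is pigmented so carries F and received f from Aisha (ff), so Tariq is Ff.
Dalia is pigmented so carries F and passed f to Olga (ff), so Dalia is Ff.
Kira is a pigmented offspring of Tariq (Ff) × Dalia (Ff), whose cross gives 1/4 FF : 1/2 Ff : 1/4 ff; conditioning on being pigmented, Kira is FF with probability 1/3, Ff with probability 2/3.
Farid is a pigmented offspring of Tariq (Ff) × Dalia (Ff), whose cross gives 1/4 FF : 1/2 Ff : 1/4 ff; conditioning on being pigmented, Farid is FF with probability 1/3, Ff with probability 2/3.
Summing over parental genotype combinations, P(offspring is albino) = 4/9·1/4 = 1/9.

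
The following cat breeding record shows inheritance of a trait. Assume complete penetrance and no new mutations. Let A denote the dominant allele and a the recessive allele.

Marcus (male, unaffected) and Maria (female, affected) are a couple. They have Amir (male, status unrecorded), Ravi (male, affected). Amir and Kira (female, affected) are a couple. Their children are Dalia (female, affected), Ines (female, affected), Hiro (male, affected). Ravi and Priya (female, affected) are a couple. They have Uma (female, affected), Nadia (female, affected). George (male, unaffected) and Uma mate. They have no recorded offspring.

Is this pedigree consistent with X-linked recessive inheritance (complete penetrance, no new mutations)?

A consistent assignment under X-linked recessive exists: Marcus X^A Y, Maria X^a X^a, Amir X^a Y, Ravi X^a Y, Kira X^a X^a, Priya X^a X^a, Dalia X^a X^a, Ines X^a X^a, Hiro X^a Y, Uma X^a X^a, Nadia X^a X^a, George X^A Y.
In this assignment every recorded phenotype matches its genotype and every non-founder's genotype is obtainable from its parents' genotypes, so the pedigree is consistent.

Yes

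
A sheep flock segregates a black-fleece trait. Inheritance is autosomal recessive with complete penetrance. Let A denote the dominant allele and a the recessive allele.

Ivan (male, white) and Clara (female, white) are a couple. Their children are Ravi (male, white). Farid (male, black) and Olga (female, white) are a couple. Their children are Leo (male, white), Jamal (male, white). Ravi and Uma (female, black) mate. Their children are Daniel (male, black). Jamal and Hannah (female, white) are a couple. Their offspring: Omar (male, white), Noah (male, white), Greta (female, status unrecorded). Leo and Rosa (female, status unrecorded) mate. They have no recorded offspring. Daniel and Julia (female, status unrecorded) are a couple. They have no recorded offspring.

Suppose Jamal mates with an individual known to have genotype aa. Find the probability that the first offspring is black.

Jamal is white so carries A and received a from Farid (aa), so Jamal is Aa.
The cross gives 1/2 Aa : 1/2 aa, so P(offspring is black) = 1/2.

1/2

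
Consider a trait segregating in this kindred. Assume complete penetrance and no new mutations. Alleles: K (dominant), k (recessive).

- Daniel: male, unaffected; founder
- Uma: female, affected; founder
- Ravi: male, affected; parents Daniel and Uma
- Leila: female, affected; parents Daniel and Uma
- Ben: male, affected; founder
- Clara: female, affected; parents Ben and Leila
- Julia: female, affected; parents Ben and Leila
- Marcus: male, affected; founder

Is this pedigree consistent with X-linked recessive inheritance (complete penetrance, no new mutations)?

No

Under X-linked recessive, Leila (affected, female) cannot arise from Daniel (unaffected) × Uma (affected).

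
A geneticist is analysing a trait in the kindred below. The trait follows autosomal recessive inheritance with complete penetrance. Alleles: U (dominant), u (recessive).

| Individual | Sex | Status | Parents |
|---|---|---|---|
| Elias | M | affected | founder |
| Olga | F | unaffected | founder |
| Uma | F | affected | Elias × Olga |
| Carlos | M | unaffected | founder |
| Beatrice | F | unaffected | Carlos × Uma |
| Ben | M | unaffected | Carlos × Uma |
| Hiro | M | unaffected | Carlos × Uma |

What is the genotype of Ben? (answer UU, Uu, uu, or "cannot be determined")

From phenotype alone, Ben is UU or Uu.
Ben is unaffected so carries U and received u from Uma (uu), so Ben is Uu.

Uu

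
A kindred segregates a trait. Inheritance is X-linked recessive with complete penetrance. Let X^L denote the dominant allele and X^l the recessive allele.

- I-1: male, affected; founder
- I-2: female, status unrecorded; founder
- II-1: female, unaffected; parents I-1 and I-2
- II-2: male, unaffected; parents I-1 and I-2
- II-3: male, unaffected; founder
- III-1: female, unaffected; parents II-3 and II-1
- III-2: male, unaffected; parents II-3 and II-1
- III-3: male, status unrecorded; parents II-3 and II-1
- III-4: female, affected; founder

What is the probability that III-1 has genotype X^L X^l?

1/2

II-3 is unaffected, so II-3 is X^L Y.
II-1 is unaffected so carries L and received l from I-1 (X^l Y), so II-1 is X^L X^l.
Their cross gives offspring ratios 1/2 X^L X^L : 1/2 X^L X^l. Conditioning on III-1 being unaffected, P(X^L X^l) = 1/2 / 1 = 1/2.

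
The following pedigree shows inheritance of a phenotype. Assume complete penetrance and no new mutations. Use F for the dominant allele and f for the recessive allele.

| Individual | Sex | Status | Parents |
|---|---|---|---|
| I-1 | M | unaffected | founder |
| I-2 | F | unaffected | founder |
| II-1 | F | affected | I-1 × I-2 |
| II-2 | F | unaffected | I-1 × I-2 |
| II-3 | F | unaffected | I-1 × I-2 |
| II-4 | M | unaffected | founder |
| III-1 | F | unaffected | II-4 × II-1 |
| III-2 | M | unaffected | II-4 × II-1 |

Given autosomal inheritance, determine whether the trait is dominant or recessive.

I-1 and I-2 are both unaffected yet have an affected child II-1. Under dominance, an affected child requires at least one affected parent, so the trait cannot be dominant.

recessive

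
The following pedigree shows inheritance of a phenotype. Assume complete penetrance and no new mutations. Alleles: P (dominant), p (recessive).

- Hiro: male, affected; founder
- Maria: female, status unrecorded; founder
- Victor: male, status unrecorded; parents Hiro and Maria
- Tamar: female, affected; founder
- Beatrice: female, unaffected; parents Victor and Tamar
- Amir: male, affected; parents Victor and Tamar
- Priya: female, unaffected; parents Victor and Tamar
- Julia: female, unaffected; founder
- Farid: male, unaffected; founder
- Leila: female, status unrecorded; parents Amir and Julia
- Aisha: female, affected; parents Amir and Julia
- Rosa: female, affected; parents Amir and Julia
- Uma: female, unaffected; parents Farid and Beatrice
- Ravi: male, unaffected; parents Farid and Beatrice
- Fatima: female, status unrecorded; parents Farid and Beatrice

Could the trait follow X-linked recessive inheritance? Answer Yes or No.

A consistent assignment under X-linked recessive exists: Hiro X^p Y, Maria X^P X^P, Victor X^P Y, Tamar X^p X^p, Beatrice X^P X^p, Amir X^p Y, Priya X^P X^p, Julia X^P X^p, Farid X^P Y, Leila X^P X^p, Aisha X^p X^p, Rosa X^p X^p, Uma X^P X^P, Ravi X^P Y, Fatima X^P X^P.
In this assignment every recorded phenotype matches its genotype and every non-founder's genotype is obtainable from its parents' genotypes, so the pedigree is consistent.

Yes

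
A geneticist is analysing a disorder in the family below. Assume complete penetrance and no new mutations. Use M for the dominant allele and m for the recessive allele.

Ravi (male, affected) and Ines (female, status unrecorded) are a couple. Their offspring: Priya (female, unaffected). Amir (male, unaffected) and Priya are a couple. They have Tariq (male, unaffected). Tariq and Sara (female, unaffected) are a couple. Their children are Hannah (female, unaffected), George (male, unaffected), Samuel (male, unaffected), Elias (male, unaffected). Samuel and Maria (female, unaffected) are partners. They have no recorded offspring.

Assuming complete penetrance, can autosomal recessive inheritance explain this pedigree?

A consistent assignment under autosomal recessive exists: Ravi mm, Ines MM, Priya Mm, Amir MM, Tariq MM, Sara MM, Hannah MM, George MM, Samuel MM, Elias MM, Maria MM.
In this assignment every recorded phenotype matches its genotype and every non-founder's genotype is obtainable from its parents' genotypes, so the pedigree is consistent.

Yes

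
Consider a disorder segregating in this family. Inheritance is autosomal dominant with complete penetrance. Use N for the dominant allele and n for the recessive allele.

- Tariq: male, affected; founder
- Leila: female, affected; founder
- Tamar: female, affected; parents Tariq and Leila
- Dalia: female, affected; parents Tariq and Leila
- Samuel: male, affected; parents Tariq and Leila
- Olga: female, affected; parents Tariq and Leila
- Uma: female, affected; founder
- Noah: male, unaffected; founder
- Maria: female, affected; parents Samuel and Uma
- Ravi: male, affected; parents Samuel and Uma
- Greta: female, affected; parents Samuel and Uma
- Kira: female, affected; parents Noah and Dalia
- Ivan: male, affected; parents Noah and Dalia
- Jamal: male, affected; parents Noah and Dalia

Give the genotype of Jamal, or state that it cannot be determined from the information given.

From phenotype alone, Jamal is NN or Nn.
Jamal is affected so carries N and received n from Noah (nn), so Jamal is Nn.

Nn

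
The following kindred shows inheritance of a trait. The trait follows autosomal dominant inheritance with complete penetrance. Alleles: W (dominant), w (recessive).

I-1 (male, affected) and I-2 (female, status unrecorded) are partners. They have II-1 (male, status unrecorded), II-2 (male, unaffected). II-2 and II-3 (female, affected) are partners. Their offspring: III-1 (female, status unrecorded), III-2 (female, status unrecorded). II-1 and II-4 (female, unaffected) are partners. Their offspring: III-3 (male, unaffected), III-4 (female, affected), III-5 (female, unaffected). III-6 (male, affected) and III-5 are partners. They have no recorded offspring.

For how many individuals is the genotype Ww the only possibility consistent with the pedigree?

3

Obligate heterozygotes: I-1 is affected so carries W and passed w to II-2 (ww), so I-1 is Ww; II-1 passed W to III-4 (Ww, whose w came from II-4) and passed w to III-3 (ww), so II-1 is Ww; III-4 is affected so carries W and received w from II-4 (ww), so III-4 is Ww.
Every other individual is either homozygous by phenotype or has at least one consistent homozygous assignment, so the count is 3.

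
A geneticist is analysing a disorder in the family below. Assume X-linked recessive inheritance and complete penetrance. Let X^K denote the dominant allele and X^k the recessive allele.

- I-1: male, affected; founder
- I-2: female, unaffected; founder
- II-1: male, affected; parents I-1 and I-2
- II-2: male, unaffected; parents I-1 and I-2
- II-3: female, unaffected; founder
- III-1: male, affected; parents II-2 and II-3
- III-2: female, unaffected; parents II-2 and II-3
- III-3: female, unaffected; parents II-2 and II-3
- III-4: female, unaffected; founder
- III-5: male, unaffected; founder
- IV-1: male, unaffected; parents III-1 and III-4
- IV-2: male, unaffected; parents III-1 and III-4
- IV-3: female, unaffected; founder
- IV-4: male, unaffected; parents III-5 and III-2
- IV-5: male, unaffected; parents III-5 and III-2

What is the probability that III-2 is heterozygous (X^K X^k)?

1/5

II-2 is unaffected, so II-2 is X^K Y.
II-3 is unaffected so carries K and passed k to III-1 (X^k Y), so II-3 is X^K X^k.
Their cross gives offspring ratios 1/2 X^K X^K : 1/2 X^K X^k. Conditioning on III-2 being unaffected, P(X^K X^k) = 1/2 / 1 = 1/2 before taking III-2's own offspring into account.
III-5 is unaffected, so III-5 is X^K Y.
Now use III-2's offspring. Probability of each recorded status — unaffected son IV-4: 1/2 if III-2 is X^K X^k, 1 if X^K X^K; unaffected son IV-5: 1/2 if III-2 is X^K X^k, 1 if X^K X^K.
Bayes: P(X^K X^k) = 1/2·1/4 / (1/2·1/4 + 1/2·1) = 1/5.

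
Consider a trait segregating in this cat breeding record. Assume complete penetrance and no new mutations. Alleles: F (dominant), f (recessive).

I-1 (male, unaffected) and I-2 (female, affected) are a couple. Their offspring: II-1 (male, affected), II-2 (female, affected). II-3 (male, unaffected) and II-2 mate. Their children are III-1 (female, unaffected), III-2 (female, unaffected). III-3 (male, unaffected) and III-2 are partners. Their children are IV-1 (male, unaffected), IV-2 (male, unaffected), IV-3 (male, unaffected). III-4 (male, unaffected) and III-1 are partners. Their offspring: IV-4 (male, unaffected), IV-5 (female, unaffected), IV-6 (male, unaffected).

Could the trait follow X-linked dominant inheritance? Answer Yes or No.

A consistent assignment under X-linked dominant exists: I-1 X^f Y, I-2 X^F X^F, II-1 X^F Y, II-2 X^F X^f, II-3 X^f Y, III-1 X^f X^f, III-2 X^f X^f, III-3 X^f Y, III-4 X^f Y, IV-1 X^f Y, IV-2 X^f Y, IV-3 X^f Y, IV-4 X^f Y, IV-5 X^f X^f, IV-6 X^f Y.
In this assignment every recorded phenotype matches its genotype and every non-founder's genotype is obtainable from its parents' genotypes, so the pedigree is consistent.

Yes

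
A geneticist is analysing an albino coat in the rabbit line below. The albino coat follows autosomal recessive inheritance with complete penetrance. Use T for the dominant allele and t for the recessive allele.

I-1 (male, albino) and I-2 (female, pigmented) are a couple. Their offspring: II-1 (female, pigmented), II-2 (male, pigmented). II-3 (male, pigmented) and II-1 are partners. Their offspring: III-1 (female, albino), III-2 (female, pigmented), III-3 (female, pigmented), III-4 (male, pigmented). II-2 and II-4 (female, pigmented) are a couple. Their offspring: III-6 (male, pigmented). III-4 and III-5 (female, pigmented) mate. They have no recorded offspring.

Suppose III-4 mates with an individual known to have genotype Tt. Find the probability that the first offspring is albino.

II-3 is pigmented so carries T and passed t to III-1 (tt), so II-3 is Tt.
II-1 is pigmented so carries T and received t from I-1 (tt), so II-1 is Tt.
III-4 is a pigmented offspring of II-3 (Tt) × II-1 (Tt), whose cross gives 1/4 TT : 1/2 Tt : 1/4 tt; conditioning on being pigmented, III-4 is TT with probability 1/3, Tt with probability 2/3.
Summing over parental genotype combinations, P(offspring is albino) = 2/3·1/4 = 1/6.

1/6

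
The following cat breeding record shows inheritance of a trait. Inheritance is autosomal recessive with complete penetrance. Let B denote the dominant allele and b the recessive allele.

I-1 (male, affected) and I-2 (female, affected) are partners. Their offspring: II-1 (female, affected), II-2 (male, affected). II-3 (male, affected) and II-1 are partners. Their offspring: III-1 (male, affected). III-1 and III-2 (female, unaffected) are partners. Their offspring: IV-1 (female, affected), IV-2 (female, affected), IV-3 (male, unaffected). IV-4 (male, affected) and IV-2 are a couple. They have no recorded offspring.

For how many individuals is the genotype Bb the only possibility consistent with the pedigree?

Obligate heterozygotes: III-2 is unaffected so carries B and passed b to IV-1 (bb), so III-2 is Bb; IV-3 is unaffected so carries B and received b from III-1 (bb), so IV-3 is Bb.
Every other individual is either homozygous by phenotype or has at least one consistent homozygous assignment, so the count is 2.

2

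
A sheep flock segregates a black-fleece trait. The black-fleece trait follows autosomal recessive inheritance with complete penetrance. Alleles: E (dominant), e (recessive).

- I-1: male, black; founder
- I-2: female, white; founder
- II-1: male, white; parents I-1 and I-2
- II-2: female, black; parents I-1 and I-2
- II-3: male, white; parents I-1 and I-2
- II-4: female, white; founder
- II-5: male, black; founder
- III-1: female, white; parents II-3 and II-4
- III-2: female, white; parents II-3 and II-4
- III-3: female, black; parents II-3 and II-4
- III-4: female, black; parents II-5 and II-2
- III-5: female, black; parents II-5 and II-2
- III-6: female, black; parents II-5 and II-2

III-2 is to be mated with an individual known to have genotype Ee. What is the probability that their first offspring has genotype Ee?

1/2

II-3 is white so carries E and received e from I-1 (ee), so II-3 is Ee.
II-4 is white so carries E and passed e to III-3 (ee), so II-4 is Ee.
III-2 is a white offspring of II-3 (Ee) × II-4 (Ee), whose cross gives 1/4 EE : 1/2 Ee : 1/4 ee; conditioning on being white, III-2 is EE with probability 1/3, Ee with probability 2/3.
Summing over parental genotype combinations, P(offspring has genotype Ee) = 1/3·1/2 + 2/3·1/2 = 1/2.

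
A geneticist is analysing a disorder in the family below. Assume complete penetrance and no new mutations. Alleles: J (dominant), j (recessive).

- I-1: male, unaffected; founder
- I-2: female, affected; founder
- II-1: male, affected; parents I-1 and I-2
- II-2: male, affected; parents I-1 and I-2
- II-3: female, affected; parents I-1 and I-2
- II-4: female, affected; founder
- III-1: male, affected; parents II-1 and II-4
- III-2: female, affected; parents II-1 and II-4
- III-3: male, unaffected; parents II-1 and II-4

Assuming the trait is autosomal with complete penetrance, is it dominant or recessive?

dominant

II-1 and II-4 are both affected yet have an unaffected child III-3. Under a recessive model two affected parents are homozygous and every child would be affected, so the trait cannot be recessive.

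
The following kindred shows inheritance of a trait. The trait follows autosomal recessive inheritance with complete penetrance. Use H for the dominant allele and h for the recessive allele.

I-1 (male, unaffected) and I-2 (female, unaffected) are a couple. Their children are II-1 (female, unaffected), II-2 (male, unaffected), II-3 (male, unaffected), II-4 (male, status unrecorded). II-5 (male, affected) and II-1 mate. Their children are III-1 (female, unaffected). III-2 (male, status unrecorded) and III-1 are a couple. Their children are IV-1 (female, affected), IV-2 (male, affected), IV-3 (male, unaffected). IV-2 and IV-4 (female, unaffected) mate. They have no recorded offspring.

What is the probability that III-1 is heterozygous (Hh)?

III-1 is unaffected so carries H and received h from II-5 (hh), so III-1 is Hh, giving P(Hh) = 1.

1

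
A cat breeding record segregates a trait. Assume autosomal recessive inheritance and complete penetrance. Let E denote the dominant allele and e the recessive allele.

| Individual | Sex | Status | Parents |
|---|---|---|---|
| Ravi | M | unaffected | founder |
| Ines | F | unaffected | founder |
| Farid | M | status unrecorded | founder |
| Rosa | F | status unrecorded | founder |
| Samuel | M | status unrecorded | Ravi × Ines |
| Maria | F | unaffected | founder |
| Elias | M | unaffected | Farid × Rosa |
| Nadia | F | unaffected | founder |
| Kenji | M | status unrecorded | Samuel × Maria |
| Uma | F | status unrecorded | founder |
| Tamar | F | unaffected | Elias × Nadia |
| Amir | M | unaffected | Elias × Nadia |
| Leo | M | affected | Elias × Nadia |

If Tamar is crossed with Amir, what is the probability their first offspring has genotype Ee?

Elias is unaffected so carries E and passed e to Leo (ee), so Elias is Ee.
Nadia is unaffected so carries E and passed e to Leo (ee), so Nadia is Ee.
Tamar is an unaffected offspring of Elias (Ee) × Nadia (Ee), whose cross gives 1/4 EE : 1/2 Ee : 1/4 ee; conditioning on being unaffected, Tamar is EE with probability 1/3, Ee with probability 2/3.
Amir is an unaffected offspring of Elias (Ee) × Nadia (Ee), whose cross gives 1/4 EE : 1/2 Ee : 1/4 ee; conditioning on being unaffected, Amir is EE with probability 1/3, Ee with probability 2/3.
Summing over parental genotype combinations, P(offspring has genotype Ee) = 2/9·1/2 + 2/9·1/2 + 4/9·1/2 = 4/9.

4/9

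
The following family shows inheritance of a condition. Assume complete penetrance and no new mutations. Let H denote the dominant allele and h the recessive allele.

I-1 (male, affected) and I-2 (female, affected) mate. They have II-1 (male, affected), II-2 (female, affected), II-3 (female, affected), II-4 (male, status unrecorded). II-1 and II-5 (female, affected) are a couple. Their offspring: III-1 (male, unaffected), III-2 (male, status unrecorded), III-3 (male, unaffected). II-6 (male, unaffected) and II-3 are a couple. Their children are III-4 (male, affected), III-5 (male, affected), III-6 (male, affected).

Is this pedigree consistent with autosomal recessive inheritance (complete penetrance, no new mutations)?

Under autosomal recessive, III-1 (unaffected, male) cannot arise from II-1 (affected) × II-5 (affected).

No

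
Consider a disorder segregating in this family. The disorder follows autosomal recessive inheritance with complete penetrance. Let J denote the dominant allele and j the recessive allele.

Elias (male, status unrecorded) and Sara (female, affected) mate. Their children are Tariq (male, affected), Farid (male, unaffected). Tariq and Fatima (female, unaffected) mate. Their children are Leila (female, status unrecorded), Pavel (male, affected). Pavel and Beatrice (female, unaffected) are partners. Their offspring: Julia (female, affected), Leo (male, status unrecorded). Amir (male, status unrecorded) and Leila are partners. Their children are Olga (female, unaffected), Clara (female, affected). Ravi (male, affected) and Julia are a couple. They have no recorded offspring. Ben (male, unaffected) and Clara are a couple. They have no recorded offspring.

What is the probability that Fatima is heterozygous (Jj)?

1

Fatima is unaffected so carries J and passed j to Pavel (jj), so Fatima is Jj, giving P(Jj) = 1.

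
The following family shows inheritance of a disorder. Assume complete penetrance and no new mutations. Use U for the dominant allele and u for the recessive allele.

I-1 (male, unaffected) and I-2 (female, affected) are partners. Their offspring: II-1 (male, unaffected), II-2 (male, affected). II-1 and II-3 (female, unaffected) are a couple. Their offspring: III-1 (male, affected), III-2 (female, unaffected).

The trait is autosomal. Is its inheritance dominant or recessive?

II-1 and II-3 are both unaffected yet have an affected child III-1. Under dominance, an affected child requires at least one affected parent, so the trait cannot be dominant.

recessive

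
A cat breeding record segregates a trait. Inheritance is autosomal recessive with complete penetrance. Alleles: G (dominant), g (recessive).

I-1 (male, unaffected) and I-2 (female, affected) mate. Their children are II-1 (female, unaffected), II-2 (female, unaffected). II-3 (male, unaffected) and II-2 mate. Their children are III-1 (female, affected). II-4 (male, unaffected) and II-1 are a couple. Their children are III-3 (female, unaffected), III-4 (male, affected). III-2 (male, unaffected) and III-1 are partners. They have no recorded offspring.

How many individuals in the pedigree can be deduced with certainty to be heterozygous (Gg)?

4

Obligate heterozygotes: II-1 is unaffected so carries G and received g from I-2 (gg), so II-1 is Gg; II-2 is unaffected so carries G and received g from I-2 (gg), so II-2 is Gg; II-3 is unaffected so carries G and passed g to III-1 (gg), so II-3 is Gg; II-4 is unaffected so carries G and passed g to III-4 (gg), so II-4 is Gg.
Every other individual is either homozygous by phenotype or has at least one consistent homozygous assignment, so the count is 4.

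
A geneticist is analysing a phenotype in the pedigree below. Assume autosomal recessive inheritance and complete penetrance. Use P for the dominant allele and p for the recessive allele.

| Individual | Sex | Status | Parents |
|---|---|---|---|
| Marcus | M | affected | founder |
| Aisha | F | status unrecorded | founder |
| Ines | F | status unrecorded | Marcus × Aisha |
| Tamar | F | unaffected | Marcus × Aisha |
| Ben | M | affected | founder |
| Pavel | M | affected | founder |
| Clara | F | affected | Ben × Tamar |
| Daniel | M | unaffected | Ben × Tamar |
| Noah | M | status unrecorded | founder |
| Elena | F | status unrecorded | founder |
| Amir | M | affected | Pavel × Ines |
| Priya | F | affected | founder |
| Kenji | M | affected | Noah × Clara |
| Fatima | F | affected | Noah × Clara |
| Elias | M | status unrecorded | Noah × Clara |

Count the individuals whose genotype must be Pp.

Obligate heterozygotes: Tamar is unaffected so carries P and received p from Marcus (pp), so Tamar is Pp; Daniel is unaffected so carries P and received p from Ben (pp), so Daniel is Pp.
Every other individual is either homozygous by phenotype or has at least one consistent homozygous assignment, so the count is 2.

2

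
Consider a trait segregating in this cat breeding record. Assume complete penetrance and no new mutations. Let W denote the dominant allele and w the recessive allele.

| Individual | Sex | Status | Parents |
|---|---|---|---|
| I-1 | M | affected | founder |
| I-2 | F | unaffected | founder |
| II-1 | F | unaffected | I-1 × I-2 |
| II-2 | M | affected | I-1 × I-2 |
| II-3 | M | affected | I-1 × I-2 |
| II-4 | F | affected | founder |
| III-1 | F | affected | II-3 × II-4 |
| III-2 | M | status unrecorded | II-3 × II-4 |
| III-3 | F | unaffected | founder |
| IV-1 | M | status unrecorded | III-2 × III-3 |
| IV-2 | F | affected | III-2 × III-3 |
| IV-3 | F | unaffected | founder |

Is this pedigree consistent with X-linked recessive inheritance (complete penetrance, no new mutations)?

A consistent assignment under X-linked recessive exists: I-1 X^w Y, I-2 X^W X^w, II-1 X^W X^w, II-2 X^w Y, II-3 X^w Y, II-4 X^w X^w, III-1 X^w X^w, III-2 X^w Y, III-3 X^W X^w, IV-1 X^W Y, IV-2 X^w X^w, IV-3 X^W X^W.
In this assignment every recorded phenotype matches its genotype and every non-founder's genotype is obtainable from its parents' genotypes, so the pedigree is consistent.

Yes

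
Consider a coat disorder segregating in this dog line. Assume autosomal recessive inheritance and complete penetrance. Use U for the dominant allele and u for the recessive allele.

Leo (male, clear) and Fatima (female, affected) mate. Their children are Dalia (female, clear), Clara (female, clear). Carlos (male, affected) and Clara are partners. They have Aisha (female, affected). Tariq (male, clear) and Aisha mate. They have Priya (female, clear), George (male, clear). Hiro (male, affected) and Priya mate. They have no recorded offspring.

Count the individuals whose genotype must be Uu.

Obligate heterozygotes: Dalia is clear so carries U and received u from Fatima (uu), so Dalia is Uu; Clara is clear so carries U and received u from Fatima (uu), so Clara is Uu; Priya is clear so carries U and received u from Aisha (uu), so Priya is Uu; George is clear so carries U and received u from Aisha (uu), so George is Uu.
Every other individual is either homozygous by phenotype or has at least one consistent homozygous assignment, so the count is 4.

4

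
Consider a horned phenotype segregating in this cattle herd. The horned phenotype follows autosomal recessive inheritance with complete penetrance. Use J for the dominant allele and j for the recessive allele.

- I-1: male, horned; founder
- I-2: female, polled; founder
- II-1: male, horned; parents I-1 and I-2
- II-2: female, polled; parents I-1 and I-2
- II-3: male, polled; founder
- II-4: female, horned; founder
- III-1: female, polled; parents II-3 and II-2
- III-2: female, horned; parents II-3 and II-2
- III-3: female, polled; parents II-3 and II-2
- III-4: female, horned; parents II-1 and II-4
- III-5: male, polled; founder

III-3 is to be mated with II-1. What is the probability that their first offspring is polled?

2/3

II-3 is polled so carries J and passed j to III-2 (jj), so II-3 is Jj.
II-2 is polled so carries J and received j from I-1 (jj), so II-2 is Jj.
III-3 is a polled offspring of II-3 (Jj) × II-2 (Jj), whose cross gives 1/4 JJ : 1/2 Jj : 1/4 jj; conditioning on being polled, III-3 is JJ with probability 1/3, Jj with probability 2/3.
II-1 is horned, so II-1 is jj.
Summing over parental genotype combinations, P(offspring is polled) = 1/3·1 + 2/3·1/2 = 2/3.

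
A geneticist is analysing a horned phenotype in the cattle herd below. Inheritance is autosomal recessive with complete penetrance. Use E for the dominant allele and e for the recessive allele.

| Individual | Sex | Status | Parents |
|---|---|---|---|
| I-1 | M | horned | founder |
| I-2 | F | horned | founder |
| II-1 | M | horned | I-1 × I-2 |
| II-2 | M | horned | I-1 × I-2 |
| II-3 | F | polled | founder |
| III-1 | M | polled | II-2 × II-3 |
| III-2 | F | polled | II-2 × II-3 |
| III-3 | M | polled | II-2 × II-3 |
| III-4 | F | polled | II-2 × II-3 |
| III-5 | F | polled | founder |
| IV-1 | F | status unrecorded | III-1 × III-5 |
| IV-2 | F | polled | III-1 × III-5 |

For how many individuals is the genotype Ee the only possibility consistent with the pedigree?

4

Obligate heterozygotes: III-1 is polled so carries E and received e from II-2 (ee), so III-1 is Ee; III-2 is polled so carries E and received e from II-2 (ee), so III-2 is Ee; III-3 is polled so carries E and received e from II-2 (ee), so III-3 is Ee; III-4 is polled so carries E and received e from II-2 (ee), so III-4 is Ee.
Every other individual is either homozygous by phenotype or has at least one consistent homozygous assignment, so the count is 4.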